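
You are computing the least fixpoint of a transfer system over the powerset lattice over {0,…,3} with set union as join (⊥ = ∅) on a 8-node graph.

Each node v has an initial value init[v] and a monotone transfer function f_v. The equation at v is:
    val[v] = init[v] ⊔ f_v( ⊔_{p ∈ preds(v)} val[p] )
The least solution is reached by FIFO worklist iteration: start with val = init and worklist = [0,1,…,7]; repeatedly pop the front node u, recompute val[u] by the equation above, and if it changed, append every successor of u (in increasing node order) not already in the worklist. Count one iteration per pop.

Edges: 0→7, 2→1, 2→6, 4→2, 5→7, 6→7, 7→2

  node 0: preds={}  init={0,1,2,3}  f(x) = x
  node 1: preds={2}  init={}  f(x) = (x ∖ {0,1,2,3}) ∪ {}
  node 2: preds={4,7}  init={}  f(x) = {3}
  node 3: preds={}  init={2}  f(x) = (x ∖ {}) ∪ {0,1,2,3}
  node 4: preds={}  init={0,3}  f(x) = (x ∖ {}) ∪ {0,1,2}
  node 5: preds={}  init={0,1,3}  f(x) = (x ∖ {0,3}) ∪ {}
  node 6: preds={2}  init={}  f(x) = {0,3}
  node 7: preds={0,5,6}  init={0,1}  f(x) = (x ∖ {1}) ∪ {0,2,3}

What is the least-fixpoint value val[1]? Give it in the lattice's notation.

{}

Trace (10 dequeues):
  [1] u=0 | in {} | out {0,1,2,3} | ==
  [2] u=1 | in {} | out {} | ==
  [3] u=2 | in {0,1,3} | out {3} | prev {} | push {1}
  [4] u=3 | in {} | out {0,1,2,3} | prev {2} | push {}
  [5] u=4 | in {} | out {0,1,2,3} | prev {0,3} | push {2}
  [6] u=5 | in {} | out {0,1,3} | ==
  [7] u=6 | in {3} | out {0,3} | prev {} | push {}
  [8] u=7 | in {0,1,2,3} | out {0,1,2,3} | prev {0,1} | push {}
  [9] u=1 | in {3} | out {} | ==
  [10] u=2 | in {0,1,2,3} | out {3} | ==

Converged values:
  [0] {0,1,2,3}
  [1] {}
  [2] {3}
  [3] {0,1,2,3}
  [4] {0,1,2,3}
  [5] {0,1,3}
  [6] {0,3}
  [7] {0,1,2,3}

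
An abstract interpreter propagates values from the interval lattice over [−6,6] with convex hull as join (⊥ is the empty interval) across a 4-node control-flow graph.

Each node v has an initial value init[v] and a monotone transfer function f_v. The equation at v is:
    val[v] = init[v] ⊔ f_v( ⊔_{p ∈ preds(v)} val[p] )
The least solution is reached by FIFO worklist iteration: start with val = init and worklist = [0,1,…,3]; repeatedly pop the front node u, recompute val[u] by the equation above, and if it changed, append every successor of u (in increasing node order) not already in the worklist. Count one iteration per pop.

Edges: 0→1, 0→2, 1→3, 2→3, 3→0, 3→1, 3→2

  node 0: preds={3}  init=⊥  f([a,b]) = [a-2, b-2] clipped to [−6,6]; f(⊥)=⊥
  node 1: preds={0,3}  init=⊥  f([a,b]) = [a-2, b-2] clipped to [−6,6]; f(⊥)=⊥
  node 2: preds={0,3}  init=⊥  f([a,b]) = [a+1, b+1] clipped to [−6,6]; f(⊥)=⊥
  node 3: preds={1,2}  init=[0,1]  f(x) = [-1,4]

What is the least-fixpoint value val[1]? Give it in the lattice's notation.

[-5,2]

Worklist (8 pops):
  #1 pop 0: in=[0,1] → [-2,-1] (was ⊥); enqueue []
  #2 pop 1: in=[-2,1] → [-4,-1] (was ⊥); enqueue []
  #3 pop 2: in=[-2,1] → [-1,2] (was ⊥); enqueue []
  #4 pop 3: in=[-4,2] → [-1,4] (was [0,1]); enqueue [0,1,2]
  #5 pop 0: in=[-1,4] → [-3,2] (was [-2,-1]); enqueue []
  #6 pop 1: in=[-3,4] → [-5,2] (was [-4,-1]); enqueue [3]
  #7 pop 2: in=[-3,4] → [-2,5] (was [-1,2]); enqueue []
  #8 pop 3: in=[-5,5] → [-1,4] (no change)

Fixpoint:
  val[0] = [-3,2]
  val[1] = [-5,2]
  val[2] = [-2,5]
  val[3] = [-1,4]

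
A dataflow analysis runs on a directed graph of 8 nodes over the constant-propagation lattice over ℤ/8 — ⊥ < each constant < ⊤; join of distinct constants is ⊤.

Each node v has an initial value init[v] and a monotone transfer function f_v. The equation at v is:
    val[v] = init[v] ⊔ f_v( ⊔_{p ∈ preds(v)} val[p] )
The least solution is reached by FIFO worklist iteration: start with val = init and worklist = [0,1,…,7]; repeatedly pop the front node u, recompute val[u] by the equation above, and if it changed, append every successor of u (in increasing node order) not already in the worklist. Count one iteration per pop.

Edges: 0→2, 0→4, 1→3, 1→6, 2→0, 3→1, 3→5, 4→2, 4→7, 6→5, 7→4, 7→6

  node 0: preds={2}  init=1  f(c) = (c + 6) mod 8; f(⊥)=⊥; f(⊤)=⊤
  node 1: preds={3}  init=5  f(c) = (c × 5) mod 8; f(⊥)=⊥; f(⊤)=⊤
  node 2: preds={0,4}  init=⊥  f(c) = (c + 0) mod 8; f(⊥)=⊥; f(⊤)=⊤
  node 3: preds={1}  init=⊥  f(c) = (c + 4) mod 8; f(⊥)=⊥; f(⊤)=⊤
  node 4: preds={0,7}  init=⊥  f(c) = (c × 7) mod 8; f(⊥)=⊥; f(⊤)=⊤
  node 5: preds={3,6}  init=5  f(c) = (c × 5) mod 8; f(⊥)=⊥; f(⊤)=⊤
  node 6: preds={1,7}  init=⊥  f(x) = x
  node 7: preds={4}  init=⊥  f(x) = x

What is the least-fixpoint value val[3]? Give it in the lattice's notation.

Worklist (20 pops):
  #1 pop 0: in=⊥ → 1 (no change)
  #2 pop 1: in=⊥ → 5 (no change)
  #3 pop 2: in=1 → 1 (was ⊥); enqueue [0]
  #4 pop 3: in=5 → 1 (was ⊥); enqueue [1]
  #5 pop 4: in=1 → 7 (was ⊥); enqueue [2]
  #6 pop 5: in=1 → 5 (no change)
  #7 pop 6: in=5 → 5 (was ⊥); enqueue [5]
  #8 pop 7: in=7 → 7 (was ⊥); enqueue [4,6]
  #9 pop 0: in=1 → ⊤ (was 1); enqueue []
  #10 pop 1: in=1 → 5 (no change)
  #11 pop 2: in=⊤ → ⊤ (was 1); enqueue [0]
  #12 pop 5: in=⊤ → ⊤ (was 5); enqueue []
  #13 pop 4: in=⊤ → ⊤ (was 7); enqueue [2,7]
  #14 pop 6: in=⊤ → ⊤ (was 5); enqueue [5]
  #15 pop 0: in=⊤ → ⊤ (no change)
  #16 pop 2: in=⊤ → ⊤ (no change)
  #17 pop 7: in=⊤ → ⊤ (was 7); enqueue [4,6]
  #18 pop 5: in=⊤ → ⊤ (no change)
  #19 pop 4: in=⊤ → ⊤ (no change)
  #20 pop 6: in=⊤ → ⊤ (no change)

Fixpoint:
  val[0] = ⊤
  val[1] = 5
  val[2] = ⊤
  val[3] = 1
  val[4] = ⊤
  val[5] = ⊤
  val[6] = ⊤
  val[7] = ⊤

1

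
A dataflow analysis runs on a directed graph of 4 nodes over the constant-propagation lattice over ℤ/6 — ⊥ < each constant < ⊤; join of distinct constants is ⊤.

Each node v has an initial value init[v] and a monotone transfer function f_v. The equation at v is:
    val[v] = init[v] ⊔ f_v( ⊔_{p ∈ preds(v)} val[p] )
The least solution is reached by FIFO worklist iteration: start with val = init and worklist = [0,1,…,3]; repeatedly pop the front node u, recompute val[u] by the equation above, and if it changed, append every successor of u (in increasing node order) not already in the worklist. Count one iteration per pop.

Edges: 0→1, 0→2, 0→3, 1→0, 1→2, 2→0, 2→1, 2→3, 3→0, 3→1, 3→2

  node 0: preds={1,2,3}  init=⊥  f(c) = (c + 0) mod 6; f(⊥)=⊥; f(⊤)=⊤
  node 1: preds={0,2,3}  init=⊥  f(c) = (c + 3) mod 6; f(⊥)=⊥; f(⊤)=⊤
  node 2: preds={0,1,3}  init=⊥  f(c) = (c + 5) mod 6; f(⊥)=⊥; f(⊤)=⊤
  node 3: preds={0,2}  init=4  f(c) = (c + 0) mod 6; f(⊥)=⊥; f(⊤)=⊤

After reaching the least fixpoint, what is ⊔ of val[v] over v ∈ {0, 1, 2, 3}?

⊤

Worklist (9 pops):
  #1 pop 0: in=4 → 4 (was ⊥); enqueue []
  #2 pop 1: in=4 → 1 (was ⊥); enqueue [0]
  #3 pop 2: in=⊤ → ⊤ (was ⊥); enqueue [1]
  #4 pop 3: in=⊤ → ⊤ (was 4); enqueue [2]
  #5 pop 0: in=⊤ → ⊤ (was 4); enqueue [3]
  #6 pop 1: in=⊤ → ⊤ (was 1); enqueue [0]
  #7 pop 2: in=⊤ → ⊤ (no change)
  #8 pop 3: in=⊤ → ⊤ (no change)
  #9 pop 0: in=⊤ → ⊤ (no change)

Fixpoint:
  val[0] = ⊤
  val[1] = ⊤
  val[2] = ⊤
  val[3] = ⊤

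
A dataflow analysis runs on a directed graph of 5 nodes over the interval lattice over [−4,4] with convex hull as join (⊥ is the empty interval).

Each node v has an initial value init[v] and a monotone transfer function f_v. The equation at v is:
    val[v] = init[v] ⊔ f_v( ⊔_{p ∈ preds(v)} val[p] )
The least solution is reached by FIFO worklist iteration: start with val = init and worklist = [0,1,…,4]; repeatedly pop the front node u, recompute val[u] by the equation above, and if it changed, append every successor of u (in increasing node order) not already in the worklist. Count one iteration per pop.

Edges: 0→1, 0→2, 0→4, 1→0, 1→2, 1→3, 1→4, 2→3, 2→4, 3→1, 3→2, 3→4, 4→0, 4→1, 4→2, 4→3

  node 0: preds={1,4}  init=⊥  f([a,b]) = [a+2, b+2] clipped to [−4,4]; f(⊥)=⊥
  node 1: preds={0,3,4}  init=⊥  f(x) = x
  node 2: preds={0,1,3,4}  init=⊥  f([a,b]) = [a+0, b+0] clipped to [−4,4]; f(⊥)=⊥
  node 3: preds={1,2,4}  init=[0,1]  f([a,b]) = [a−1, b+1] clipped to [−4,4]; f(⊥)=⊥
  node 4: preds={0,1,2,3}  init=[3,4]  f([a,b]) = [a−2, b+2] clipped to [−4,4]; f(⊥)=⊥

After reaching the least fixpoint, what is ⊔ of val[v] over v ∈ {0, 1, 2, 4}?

[-4,4]

Worklist (16 pops):
  #1 pop 0: in=[3,4] → [4,4] (was ⊥); enqueue []
  #2 pop 1: in=[0,4] → [0,4] (was ⊥); enqueue [0]
  #3 pop 2: in=[0,4] → [0,4] (was ⊥); enqueue []
  #4 pop 3: in=[0,4] → [-1,4] (was [0,1]); enqueue [1,2]
  #5 pop 4: in=[-1,4] → [-3,4] (was [3,4]); enqueue [3]
  #6 pop 0: in=[-3,4] → [-1,4] (was [4,4]); enqueue [4]
  #7 pop 1: in=[-3,4] → [-3,4] (was [0,4]); enqueue [0]
  #8 pop 2: in=[-3,4] → [-3,4] (was [0,4]); enqueue []
  #9 pop 3: in=[-3,4] → [-4,4] (was [-1,4]); enqueue [1,2]
  #10 pop 4: in=[-4,4] → [-4,4] (was [-3,4]); enqueue [3]
  #11 pop 0: in=[-4,4] → [-2,4] (was [-1,4]); enqueue [4]
  #12 pop 1: in=[-4,4] → [-4,4] (was [-3,4]); enqueue [0]
  #13 pop 2: in=[-4,4] → [-4,4] (was [-3,4]); enqueue []
  #14 pop 3: in=[-4,4] → [-4,4] (no change)
  #15 pop 4: in=[-4,4] → [-4,4] (no change)
  #16 pop 0: in=[-4,4] → [-2,4] (no change)

Fixpoint:
  val[0] = [-2,4]
  val[1] = [-4,4]
  val[2] = [-4,4]
  val[3] = [-4,4]
  val[4] = [-4,4]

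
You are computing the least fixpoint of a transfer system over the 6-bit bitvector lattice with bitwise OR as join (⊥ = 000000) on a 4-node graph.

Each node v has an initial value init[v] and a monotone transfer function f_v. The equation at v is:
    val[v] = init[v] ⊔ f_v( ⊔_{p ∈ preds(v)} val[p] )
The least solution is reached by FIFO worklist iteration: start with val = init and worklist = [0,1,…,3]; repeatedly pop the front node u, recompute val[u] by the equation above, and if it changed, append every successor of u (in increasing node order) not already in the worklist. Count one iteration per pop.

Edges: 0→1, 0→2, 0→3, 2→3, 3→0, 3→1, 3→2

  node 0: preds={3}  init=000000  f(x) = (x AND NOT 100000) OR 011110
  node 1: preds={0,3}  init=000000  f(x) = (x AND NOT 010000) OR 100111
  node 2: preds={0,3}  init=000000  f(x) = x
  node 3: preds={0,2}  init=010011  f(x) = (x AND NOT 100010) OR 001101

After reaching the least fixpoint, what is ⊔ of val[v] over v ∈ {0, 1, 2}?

111111

Trace (7 dequeues):
  [1] u=0 | in 010011 | out 011111 | prev 000000 | push {}
  [2] u=1 | in 011111 | out 101111 | prev 000000 | push {}
  [3] u=2 | in 011111 | out 011111 | prev 000000 | push {}
  [4] u=3 | in 011111 | out 011111 | prev 010011 | push {0,1,2}
  [5] u=0 | in 011111 | out 011111 | ==
  [6] u=1 | in 011111 | out 101111 | ==
  [7] u=2 | in 011111 | out 011111 | ==

Converged values:
  [0] 011111
  [1] 101111
  [2] 011111
  [3] 011111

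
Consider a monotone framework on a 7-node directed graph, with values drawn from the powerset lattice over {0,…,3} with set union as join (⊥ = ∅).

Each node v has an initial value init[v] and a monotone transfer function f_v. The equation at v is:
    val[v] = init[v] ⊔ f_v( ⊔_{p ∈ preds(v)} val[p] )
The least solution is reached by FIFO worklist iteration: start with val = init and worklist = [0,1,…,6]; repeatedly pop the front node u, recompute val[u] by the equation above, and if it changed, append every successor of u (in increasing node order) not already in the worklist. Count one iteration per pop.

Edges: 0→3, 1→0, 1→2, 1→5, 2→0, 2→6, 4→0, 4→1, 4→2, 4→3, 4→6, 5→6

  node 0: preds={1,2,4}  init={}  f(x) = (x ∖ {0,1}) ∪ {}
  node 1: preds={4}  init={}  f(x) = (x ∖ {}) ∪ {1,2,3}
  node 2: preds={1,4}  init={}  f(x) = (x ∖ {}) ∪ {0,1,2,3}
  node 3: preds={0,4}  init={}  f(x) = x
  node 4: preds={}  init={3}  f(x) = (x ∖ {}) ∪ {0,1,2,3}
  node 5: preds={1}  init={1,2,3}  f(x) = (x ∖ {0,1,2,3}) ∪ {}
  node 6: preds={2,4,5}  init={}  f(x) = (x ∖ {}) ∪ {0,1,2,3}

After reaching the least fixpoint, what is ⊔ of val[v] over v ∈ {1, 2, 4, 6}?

Worklist (13 pops):
  #1 pop 0: in={3} → {3} (was {}); enqueue []
  #2 pop 1: in={3} → {1,2,3} (was {}); enqueue [0]
  #3 pop 2: in={1,2,3} → {0,1,2,3} (was {}); enqueue []
  #4 pop 3: in={3} → {3} (was {}); enqueue []
  #5 pop 4: in={} → {0,1,2,3} (was {3}); enqueue [1,2,3]
  #6 pop 5: in={1,2,3} → {1,2,3} (no change)
  #7 pop 6: in={0,1,2,3} → {0,1,2,3} (was {}); enqueue []
  #8 pop 0: in={0,1,2,3} → {2,3} (was {3}); enqueue []
  #9 pop 1: in={0,1,2,3} → {0,1,2,3} (was {1,2,3}); enqueue [0,5]
  #10 pop 2: in={0,1,2,3} → {0,1,2,3} (no change)
  #11 pop 3: in={0,1,2,3} → {0,1,2,3} (was {3}); enqueue []
  #12 pop 0: in={0,1,2,3} → {2,3} (no change)
  #13 pop 5: in={0,1,2,3} → {1,2,3} (no change)

Fixpoint:
  val[0] = {2,3}
  val[1] = {0,1,2,3}
  val[2] = {0,1,2,3}
  val[3] = {0,1,2,3}
  val[4] = {0,1,2,3}
  val[5] = {1,2,3}
  val[6] = {0,1,2,3}

{0,1,2,3}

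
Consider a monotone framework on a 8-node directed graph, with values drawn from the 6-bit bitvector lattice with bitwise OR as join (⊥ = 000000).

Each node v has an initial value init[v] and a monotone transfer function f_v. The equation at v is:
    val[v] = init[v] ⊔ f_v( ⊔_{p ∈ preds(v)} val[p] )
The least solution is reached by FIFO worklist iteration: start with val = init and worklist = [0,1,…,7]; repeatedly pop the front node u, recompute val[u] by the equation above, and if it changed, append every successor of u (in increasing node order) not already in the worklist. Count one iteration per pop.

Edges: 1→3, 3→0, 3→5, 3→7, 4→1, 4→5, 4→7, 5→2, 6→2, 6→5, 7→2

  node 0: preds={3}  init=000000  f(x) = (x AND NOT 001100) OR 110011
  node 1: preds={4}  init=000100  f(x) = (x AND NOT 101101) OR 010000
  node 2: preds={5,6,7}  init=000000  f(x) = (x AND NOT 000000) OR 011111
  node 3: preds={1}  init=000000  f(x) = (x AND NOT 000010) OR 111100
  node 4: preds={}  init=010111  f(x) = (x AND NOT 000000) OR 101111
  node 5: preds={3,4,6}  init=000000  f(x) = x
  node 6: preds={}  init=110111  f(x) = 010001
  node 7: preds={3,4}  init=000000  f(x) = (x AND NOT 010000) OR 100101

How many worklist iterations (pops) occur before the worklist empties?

Trace (11 dequeues):
  [1] u=0 | in 000000 | out 110011 | prev 000000 | push {}
  [2] u=1 | in 010111 | out 010110 | prev 000100 | push {}
  [3] u=2 | in 110111 | out 111111 | prev 000000 | push {}
  [4] u=3 | in 010110 | out 111100 | prev 000000 | push {0}
  [5] u=4 | in 000000 | out 111111 | prev 010111 | push {1}
  [6] u=5 | in 111111 | out 111111 | prev 000000 | push {2}
  [7] u=6 | in 000000 | out 110111 | ==
  [8] u=7 | in 111111 | out 101111 | prev 000000 | push {}
  [9] u=0 | in 111100 | out 110011 | ==
  [10] u=1 | in 111111 | out 010110 | ==
  [11] u=2 | in 111111 | out 111111 | ==

Converged values:
  [0] 110011
  [1] 010110
  [2] 111111
  [3] 111100
  [4] 111111
  [5] 111111
  [6] 110111
  [7] 101111

11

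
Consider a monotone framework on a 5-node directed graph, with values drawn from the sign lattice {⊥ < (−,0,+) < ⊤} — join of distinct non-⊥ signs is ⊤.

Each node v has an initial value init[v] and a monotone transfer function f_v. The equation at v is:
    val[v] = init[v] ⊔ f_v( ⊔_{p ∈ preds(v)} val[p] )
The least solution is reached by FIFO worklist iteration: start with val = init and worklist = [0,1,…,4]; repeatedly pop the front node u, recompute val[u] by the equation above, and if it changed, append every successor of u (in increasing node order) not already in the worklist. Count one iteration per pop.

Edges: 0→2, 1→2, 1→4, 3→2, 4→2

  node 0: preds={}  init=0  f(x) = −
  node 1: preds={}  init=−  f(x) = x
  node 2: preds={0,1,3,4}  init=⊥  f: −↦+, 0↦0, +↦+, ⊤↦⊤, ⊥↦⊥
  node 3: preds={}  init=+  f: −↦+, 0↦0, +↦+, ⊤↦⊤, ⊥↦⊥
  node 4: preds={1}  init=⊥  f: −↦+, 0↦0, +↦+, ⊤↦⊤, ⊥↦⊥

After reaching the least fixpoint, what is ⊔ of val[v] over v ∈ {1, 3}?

⊤

Trace (6 dequeues):
  [1] u=0 | in ⊥ | out ⊤ | prev 0 | push {}
  [2] u=1 | in ⊥ | out − | ==
  [3] u=2 | in ⊤ | out ⊤ | prev ⊥ | push {}
  [4] u=3 | in ⊥ | out + | ==
  [5] u=4 | in − | out + | prev ⊥ | push {2}
  [6] u=2 | in ⊤ | out ⊤ | ==

Converged values:
  [0] ⊤
  [1] −
  [2] ⊤
  [3] +
  [4] +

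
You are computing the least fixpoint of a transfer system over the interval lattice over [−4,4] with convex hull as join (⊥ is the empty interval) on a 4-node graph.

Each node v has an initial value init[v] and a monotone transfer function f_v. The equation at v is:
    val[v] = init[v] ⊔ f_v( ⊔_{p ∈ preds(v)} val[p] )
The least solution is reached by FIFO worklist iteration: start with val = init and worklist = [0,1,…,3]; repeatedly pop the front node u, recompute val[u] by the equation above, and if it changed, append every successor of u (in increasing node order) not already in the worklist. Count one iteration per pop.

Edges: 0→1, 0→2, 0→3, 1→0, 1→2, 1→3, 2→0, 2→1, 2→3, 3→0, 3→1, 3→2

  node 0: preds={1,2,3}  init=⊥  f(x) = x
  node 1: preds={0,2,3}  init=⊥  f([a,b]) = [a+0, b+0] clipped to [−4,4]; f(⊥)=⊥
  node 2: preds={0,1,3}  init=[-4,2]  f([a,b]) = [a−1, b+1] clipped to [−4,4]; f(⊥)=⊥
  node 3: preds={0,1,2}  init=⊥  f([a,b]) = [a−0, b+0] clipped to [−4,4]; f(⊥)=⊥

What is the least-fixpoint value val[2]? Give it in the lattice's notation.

[-4,4]

Iteration log — 13 steps:
  step 1. node 0  ⊔preds=[-4,2]  new=[-4,2]  old=⊥  +wl: 
  step 2. node 1  ⊔preds=[-4,2]  new=[-4,2]  old=⊥  +wl: 0
  step 3. node 2  ⊔preds=[-4,2]  new=[-4,3]  old=[-4,2]  +wl: 1
  step 4. node 3  ⊔preds=[-4,3]  new=[-4,3]  old=⊥  +wl: 2
  step 5. node 0  ⊔preds=[-4,3]  new=[-4,3]  old=[-4,2]  +wl: 3
  step 6. node 1  ⊔preds=[-4,3]  new=[-4,3]  old=[-4,2]  +wl: 0
  step 7. node 2  ⊔preds=[-4,3]  new=[-4,4]  old=[-4,3]  +wl: 1
  step 8. node 3  ⊔preds=[-4,4]  new=[-4,4]  old=[-4,3]  +wl: 2
  step 9. node 0  ⊔preds=[-4,4]  new=[-4,4]  old=[-4,3]  +wl: 3
  step 10. node 1  ⊔preds=[-4,4]  new=[-4,4]  old=[-4,3]  +wl: 0
  step 11. node 2  ⊔preds=[-4,4]  new=[-4,4]  stable
  step 12. node 3  ⊔preds=[-4,4]  new=[-4,4]  stable
  step 13. node 0  ⊔preds=[-4,4]  new=[-4,4]  stable

Least fixpoint reached:
  node 0: [-4,4]
  node 1: [-4,4]
  node 2: [-4,4]
  node 3: [-4,4]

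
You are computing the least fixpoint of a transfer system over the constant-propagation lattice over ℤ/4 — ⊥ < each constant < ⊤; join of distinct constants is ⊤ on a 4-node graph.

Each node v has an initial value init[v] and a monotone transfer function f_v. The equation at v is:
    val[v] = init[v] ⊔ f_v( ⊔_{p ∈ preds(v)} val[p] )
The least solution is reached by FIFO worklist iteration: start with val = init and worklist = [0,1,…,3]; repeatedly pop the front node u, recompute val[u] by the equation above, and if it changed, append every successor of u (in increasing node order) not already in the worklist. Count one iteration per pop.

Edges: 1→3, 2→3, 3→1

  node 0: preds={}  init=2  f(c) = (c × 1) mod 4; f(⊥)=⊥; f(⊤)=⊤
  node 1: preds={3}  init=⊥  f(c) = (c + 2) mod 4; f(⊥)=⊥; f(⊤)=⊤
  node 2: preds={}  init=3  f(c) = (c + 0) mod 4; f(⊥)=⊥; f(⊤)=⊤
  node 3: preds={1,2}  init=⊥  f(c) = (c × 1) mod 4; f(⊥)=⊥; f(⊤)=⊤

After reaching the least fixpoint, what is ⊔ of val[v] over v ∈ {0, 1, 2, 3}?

Trace (8 dequeues):
  [1] u=0 | in ⊥ | out 2 | ==
  [2] u=1 | in ⊥ | out ⊥ | ==
  [3] u=2 | in ⊥ | out 3 | ==
  [4] u=3 | in 3 | out 3 | prev ⊥ | push {1}
  [5] u=1 | in 3 | out 1 | prev ⊥ | push {3}
  [6] u=3 | in ⊤ | out ⊤ | prev 3 | push {1}
  [7] u=1 | in ⊤ | out ⊤ | prev 1 | push {3}
  [8] u=3 | in ⊤ | out ⊤ | ==

Converged values:
  [0] 2
  [1] ⊤
  [2] 3
  [3] ⊤

⊤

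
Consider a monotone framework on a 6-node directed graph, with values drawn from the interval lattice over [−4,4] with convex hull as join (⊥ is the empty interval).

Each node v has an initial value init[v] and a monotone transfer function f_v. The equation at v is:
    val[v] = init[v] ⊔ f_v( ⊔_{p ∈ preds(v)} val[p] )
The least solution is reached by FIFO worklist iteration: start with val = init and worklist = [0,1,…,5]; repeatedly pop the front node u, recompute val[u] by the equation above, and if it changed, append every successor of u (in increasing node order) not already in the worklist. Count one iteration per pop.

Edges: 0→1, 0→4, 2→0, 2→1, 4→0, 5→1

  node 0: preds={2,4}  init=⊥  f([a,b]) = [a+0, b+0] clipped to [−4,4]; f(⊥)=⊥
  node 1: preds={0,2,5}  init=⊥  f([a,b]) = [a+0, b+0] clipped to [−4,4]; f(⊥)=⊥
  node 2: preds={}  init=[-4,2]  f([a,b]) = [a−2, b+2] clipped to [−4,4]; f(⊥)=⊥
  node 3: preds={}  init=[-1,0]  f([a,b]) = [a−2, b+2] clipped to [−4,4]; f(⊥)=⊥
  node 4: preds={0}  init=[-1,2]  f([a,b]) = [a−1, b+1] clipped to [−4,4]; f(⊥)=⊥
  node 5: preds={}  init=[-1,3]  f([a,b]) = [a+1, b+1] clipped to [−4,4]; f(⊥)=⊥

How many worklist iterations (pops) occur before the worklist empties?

Worklist (12 pops):
  #1 pop 0: in=[-4,2] → [-4,2] (was ⊥); enqueue []
  #2 pop 1: in=[-4,3] → [-4,3] (was ⊥); enqueue []
  #3 pop 2: in=⊥ → [-4,2] (no change)
  #4 pop 3: in=⊥ → [-1,0] (no change)
  #5 pop 4: in=[-4,2] → [-4,3] (was [-1,2]); enqueue [0]
  #6 pop 5: in=⊥ → [-1,3] (no change)
  #7 pop 0: in=[-4,3] → [-4,3] (was [-4,2]); enqueue [1,4]
  #8 pop 1: in=[-4,3] → [-4,3] (no change)
  #9 pop 4: in=[-4,3] → [-4,4] (was [-4,3]); enqueue [0]
  #10 pop 0: in=[-4,4] → [-4,4] (was [-4,3]); enqueue [1,4]
  #11 pop 1: in=[-4,4] → [-4,4] (was [-4,3]); enqueue []
  #12 pop 4: in=[-4,4] → [-4,4] (no change)

Fixpoint:
  val[0] = [-4,4]
  val[1] = [-4,4]
  val[2] = [-4,2]
  val[3] = [-1,0]
  val[4] = [-4,4]
  val[5] = [-1,3]

12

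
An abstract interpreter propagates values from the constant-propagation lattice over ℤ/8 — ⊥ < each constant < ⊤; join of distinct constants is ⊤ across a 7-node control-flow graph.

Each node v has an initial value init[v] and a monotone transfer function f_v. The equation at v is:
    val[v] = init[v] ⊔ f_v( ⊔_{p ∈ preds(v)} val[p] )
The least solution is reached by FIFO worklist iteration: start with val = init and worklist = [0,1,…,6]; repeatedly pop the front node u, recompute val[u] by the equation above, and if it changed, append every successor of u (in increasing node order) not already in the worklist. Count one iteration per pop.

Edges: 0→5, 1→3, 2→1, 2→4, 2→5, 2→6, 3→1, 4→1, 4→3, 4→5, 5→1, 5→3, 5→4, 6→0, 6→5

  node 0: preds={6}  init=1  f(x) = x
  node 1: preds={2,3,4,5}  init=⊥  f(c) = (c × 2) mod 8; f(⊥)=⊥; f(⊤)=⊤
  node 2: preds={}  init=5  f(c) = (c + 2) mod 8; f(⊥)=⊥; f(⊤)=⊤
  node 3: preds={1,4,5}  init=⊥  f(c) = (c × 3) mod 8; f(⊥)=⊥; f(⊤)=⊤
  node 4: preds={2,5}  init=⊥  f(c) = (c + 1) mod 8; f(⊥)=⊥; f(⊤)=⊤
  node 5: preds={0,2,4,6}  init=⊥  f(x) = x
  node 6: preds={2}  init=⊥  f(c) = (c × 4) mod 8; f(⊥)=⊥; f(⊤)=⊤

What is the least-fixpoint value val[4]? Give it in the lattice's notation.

⊤

Trace (14 dequeues):
  [1] u=0 | in ⊥ | out 1 | ==
  [2] u=1 | in 5 | out 2 | prev ⊥ | push {}
  [3] u=2 | in ⊥ | out 5 | ==
  [4] u=3 | in 2 | out 6 | prev ⊥ | push {1}
  [5] u=4 | in 5 | out 6 | prev ⊥ | push {3}
  [6] u=5 | in ⊤ | out ⊤ | prev ⊥ | push {4}
  [7] u=6 | in 5 | out 4 | prev ⊥ | push {0,5}
  [8] u=1 | in ⊤ | out ⊤ | prev 2 | push {}
  [9] u=3 | in ⊤ | out ⊤ | prev 6 | push {1}
  [10] u=4 | in ⊤ | out ⊤ | prev 6 | push {3}
  [11] u=0 | in 4 | out ⊤ | prev 1 | push {}
  [12] u=5 | in ⊤ | out ⊤ | ==
  [13] u=1 | in ⊤ | out ⊤ | ==
  [14] u=3 | in ⊤ | out ⊤ | ==

Converged values:
  [0] ⊤
  [1] ⊤
  [2] 5
  [3] ⊤
  [4] ⊤
  [5] ⊤
  [6] 4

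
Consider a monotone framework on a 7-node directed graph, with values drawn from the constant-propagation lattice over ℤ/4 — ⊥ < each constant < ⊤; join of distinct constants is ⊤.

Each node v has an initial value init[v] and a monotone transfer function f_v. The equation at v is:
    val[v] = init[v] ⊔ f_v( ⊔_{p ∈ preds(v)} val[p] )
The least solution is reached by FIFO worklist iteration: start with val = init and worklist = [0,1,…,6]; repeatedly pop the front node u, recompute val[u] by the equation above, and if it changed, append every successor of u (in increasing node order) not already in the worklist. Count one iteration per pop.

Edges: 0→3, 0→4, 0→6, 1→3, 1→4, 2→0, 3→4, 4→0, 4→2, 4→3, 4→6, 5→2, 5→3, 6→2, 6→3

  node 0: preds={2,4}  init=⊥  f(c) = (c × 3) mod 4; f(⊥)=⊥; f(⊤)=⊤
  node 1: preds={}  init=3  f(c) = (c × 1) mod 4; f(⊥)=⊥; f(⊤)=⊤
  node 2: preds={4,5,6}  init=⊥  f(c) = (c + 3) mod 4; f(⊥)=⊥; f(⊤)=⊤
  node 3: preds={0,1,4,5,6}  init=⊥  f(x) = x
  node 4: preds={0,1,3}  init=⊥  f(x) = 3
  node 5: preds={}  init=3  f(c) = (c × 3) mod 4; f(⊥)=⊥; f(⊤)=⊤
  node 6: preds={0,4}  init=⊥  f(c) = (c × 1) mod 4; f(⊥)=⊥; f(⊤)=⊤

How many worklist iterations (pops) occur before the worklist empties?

Worklist (15 pops):
  #1 pop 0: in=⊥ → ⊥ (no change)
  #2 pop 1: in=⊥ → 3 (no change)
  #3 pop 2: in=3 → 2 (was ⊥); enqueue [0]
  #4 pop 3: in=3 → 3 (was ⊥); enqueue []
  #5 pop 4: in=3 → 3 (was ⊥); enqueue [2,3]
  #6 pop 5: in=⊥ → 3 (no change)
  #7 pop 6: in=3 → 3 (was ⊥); enqueue []
  #8 pop 0: in=⊤ → ⊤ (was ⊥); enqueue [4,6]
  #9 pop 2: in=3 → 2 (no change)
  #10 pop 3: in=⊤ → ⊤ (was 3); enqueue []
  #11 pop 4: in=⊤ → 3 (no change)
  #12 pop 6: in=⊤ → ⊤ (was 3); enqueue [2,3]
  #13 pop 2: in=⊤ → ⊤ (was 2); enqueue [0]
  #14 pop 3: in=⊤ → ⊤ (no change)
  #15 pop 0: in=⊤ → ⊤ (no change)

Fixpoint:
  val[0] = ⊤
  val[1] = 3
  val[2] = ⊤
  val[3] = ⊤
  val[4] = 3
  val[5] = 3
  val[6] = ⊤

15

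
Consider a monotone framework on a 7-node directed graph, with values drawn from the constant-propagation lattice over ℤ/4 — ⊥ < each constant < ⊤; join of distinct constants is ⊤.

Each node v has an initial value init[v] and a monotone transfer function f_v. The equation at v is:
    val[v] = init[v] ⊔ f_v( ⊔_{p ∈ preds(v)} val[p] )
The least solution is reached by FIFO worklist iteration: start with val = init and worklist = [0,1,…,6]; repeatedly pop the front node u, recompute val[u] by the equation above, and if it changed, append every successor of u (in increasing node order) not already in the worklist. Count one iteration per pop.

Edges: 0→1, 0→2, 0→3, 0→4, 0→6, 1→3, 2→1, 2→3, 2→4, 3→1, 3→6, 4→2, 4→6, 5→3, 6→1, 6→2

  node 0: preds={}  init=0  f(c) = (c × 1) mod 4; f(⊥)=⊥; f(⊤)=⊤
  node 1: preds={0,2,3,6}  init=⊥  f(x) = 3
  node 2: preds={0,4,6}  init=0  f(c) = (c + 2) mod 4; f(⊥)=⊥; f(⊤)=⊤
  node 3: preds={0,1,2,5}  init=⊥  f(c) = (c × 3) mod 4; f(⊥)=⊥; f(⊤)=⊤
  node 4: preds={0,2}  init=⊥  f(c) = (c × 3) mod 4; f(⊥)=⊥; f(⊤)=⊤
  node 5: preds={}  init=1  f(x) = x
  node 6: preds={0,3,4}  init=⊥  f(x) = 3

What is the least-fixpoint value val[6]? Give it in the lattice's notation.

Trace (9 dequeues):
  [1] u=0 | in ⊥ | out 0 | ==
  [2] u=1 | in 0 | out 3 | prev ⊥ | push {}
  [3] u=2 | in 0 | out ⊤ | prev 0 | push {1}
  [4] u=3 | in ⊤ | out ⊤ | prev ⊥ | push {}
  [5] u=4 | in ⊤ | out ⊤ | prev ⊥ | push {2}
  [6] u=5 | in ⊥ | out 1 | ==
  [7] u=6 | in ⊤ | out 3 | prev ⊥ | push {}
  [8] u=1 | in ⊤ | out 3 | ==
  [9] u=2 | in ⊤ | out ⊤ | ==

Converged values:
  [0] 0
  [1] 3
  [2] ⊤
  [3] ⊤
  [4] ⊤
  [5] 1
  [6] 3

3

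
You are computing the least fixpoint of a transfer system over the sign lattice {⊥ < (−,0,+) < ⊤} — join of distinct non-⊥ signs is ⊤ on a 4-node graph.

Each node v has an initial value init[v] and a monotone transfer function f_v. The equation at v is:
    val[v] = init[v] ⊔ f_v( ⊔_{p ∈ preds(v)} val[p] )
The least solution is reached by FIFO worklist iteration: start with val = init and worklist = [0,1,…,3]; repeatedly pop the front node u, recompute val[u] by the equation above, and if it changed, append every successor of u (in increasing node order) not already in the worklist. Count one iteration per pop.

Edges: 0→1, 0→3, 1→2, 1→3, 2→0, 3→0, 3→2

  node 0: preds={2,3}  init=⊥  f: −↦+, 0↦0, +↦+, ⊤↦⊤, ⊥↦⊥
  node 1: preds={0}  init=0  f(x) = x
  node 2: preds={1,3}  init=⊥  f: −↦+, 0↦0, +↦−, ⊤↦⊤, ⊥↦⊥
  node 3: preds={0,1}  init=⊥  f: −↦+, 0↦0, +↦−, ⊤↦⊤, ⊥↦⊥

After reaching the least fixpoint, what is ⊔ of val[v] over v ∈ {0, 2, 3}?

Trace (8 dequeues):
  [1] u=0 | in ⊥ | out ⊥ | ==
  [2] u=1 | in ⊥ | out 0 | ==
  [3] u=2 | in 0 | out 0 | prev ⊥ | push {0}
  [4] u=3 | in 0 | out 0 | prev ⊥ | push {2}
  [5] u=0 | in 0 | out 0 | prev ⊥ | push {1,3}
  [6] u=2 | in 0 | out 0 | ==
  [7] u=1 | in 0 | out 0 | ==
  [8] u=3 | in 0 | out 0 | ==

Converged values:
  [0] 0
  [1] 0
  [2] 0
  [3] 0

0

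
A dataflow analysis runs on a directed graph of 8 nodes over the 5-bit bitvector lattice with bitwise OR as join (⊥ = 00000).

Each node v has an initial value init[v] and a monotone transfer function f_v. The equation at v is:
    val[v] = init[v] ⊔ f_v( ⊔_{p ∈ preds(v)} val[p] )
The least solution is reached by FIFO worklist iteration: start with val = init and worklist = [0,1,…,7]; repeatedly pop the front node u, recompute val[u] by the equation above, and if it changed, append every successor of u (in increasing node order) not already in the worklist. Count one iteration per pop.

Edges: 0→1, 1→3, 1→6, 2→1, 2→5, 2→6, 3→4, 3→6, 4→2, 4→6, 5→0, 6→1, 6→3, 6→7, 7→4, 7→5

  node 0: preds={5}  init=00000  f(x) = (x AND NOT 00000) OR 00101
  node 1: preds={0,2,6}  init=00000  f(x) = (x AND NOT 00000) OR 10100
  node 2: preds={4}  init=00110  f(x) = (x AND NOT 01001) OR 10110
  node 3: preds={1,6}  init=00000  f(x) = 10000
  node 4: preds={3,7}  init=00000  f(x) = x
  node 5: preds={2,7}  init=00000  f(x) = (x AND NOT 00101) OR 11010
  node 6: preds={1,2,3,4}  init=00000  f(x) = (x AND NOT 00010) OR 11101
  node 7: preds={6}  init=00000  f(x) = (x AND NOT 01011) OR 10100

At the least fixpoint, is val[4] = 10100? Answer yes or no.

Iteration log — 17 steps:
  step 1. node 0  ⊔preds=00000  new=00101  old=00000  +wl: 
  step 2. node 1  ⊔preds=00111  new=10111  old=00000  +wl: 
  step 3. node 2  ⊔preds=00000  new=10110  old=00110  +wl: 1
  step 4. node 3  ⊔preds=10111  new=10000  old=00000  +wl: 
  step 5. node 4  ⊔preds=10000  new=10000  old=00000  +wl: 2
  step 6. node 5  ⊔preds=10110  new=11010  old=00000  +wl: 0
  step 7. node 6  ⊔preds=10111  new=11101  old=00000  +wl: 3
  step 8. node 7  ⊔preds=11101  new=10100  old=00000  +wl: 4,5
  step 9. node 1  ⊔preds=11111  new=11111  old=10111  +wl: 6
  step 10. node 2  ⊔preds=10000  new=10110  stable
  step 11. node 0  ⊔preds=11010  new=11111  old=00101  +wl: 1
  step 12. node 3  ⊔preds=11111  new=10000  stable
  step 13. node 4  ⊔preds=10100  new=10100  old=10000  +wl: 2
  step 14. node 5  ⊔preds=10110  new=11010  stable
  step 15. node 6  ⊔preds=11111  new=11101  stable
  step 16. node 1  ⊔preds=11111  new=11111  stable
  step 17. node 2  ⊔preds=10100  new=10110  stable

Least fixpoint reached:
  node 0: 11111
  node 1: 11111
  node 2: 10110
  node 3: 10000
  node 4: 10100
  node 5: 11010
  node 6: 11101
  node 7: 10100

yes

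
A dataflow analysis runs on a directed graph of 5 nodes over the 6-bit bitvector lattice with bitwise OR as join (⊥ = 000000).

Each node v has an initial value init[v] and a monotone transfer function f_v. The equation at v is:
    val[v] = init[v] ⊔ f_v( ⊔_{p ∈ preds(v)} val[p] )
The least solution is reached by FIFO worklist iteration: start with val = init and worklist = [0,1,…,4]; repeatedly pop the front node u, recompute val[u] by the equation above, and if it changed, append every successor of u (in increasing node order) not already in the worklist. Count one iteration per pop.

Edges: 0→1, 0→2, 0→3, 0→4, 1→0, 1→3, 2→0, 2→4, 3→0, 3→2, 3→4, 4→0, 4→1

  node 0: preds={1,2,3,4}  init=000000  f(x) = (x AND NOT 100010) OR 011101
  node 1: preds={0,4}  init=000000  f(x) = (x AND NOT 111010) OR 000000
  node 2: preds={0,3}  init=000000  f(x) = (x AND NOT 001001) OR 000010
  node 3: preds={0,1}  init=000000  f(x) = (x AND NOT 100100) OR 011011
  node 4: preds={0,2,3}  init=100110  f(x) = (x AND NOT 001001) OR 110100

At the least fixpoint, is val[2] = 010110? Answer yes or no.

yes

Iteration log — 8 steps:
  step 1. node 0  ⊔preds=100110  new=011101  old=000000  +wl: 
  step 2. node 1  ⊔preds=111111  new=000101  old=000000  +wl: 0
  step 3. node 2  ⊔preds=011101  new=010110  old=000000  +wl: 
  step 4. node 3  ⊔preds=011101  new=011011  old=000000  +wl: 2
  step 5. node 4  ⊔preds=011111  new=110110  old=100110  +wl: 1
  step 6. node 0  ⊔preds=111111  new=011101  stable
  step 7. node 2  ⊔preds=011111  new=010110  stable
  step 8. node 1  ⊔preds=111111  new=000101  stable

Least fixpoint reached:
  node 0: 011101
  node 1: 000101
  node 2: 010110
  node 3: 011011
  node 4: 110110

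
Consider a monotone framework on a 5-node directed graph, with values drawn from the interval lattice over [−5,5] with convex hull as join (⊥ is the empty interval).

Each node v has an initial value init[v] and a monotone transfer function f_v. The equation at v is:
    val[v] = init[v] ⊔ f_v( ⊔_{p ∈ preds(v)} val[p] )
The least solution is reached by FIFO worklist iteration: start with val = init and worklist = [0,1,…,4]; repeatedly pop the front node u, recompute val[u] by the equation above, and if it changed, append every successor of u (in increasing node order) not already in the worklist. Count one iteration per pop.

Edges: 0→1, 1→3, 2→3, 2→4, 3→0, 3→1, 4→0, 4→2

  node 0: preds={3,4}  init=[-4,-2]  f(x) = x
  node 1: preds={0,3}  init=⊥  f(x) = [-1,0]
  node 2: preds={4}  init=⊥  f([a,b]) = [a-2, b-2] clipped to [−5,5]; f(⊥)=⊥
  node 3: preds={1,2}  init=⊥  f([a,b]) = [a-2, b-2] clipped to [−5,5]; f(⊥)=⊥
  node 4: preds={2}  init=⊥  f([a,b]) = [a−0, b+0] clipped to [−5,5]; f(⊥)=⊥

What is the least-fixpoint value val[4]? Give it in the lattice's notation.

⊥

Trace (7 dequeues):
  [1] u=0 | in ⊥ | out [-4,-2] | ==
  [2] u=1 | in [-4,-2] | out [-1,0] | prev ⊥ | push {}
  [3] u=2 | in ⊥ | out ⊥ | ==
  [4] u=3 | in [-1,0] | out [-3,-2] | prev ⊥ | push {0,1}
  [5] u=4 | in ⊥ | out ⊥ | ==
  [6] u=0 | in [-3,-2] | out [-4,-2] | ==
  [7] u=1 | in [-4,-2] | out [-1,0] | ==

Converged values:
  [0] [-4,-2]
  [1] [-1,0]
  [2] ⊥
  [3] [-3,-2]
  [4] ⊥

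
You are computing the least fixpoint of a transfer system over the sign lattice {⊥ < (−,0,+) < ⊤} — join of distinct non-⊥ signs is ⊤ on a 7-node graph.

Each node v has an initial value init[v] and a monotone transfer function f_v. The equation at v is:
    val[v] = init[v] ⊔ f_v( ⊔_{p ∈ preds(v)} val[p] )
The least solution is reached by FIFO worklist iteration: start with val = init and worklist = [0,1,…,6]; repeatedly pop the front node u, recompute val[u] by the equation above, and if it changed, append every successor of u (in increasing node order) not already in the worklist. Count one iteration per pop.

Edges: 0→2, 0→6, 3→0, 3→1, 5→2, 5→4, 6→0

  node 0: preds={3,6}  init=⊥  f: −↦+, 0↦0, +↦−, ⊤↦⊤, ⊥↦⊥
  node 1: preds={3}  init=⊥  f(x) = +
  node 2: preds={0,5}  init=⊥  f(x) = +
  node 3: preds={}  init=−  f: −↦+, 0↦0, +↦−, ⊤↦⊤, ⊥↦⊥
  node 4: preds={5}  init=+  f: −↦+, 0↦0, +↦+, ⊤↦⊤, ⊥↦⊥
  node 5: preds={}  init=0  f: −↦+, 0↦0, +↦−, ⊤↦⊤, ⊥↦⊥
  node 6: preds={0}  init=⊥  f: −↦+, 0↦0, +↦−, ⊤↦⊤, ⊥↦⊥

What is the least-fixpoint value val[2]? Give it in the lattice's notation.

+

Iteration log — 8 steps:
  step 1. node 0  ⊔preds=−  new=+  old=⊥  +wl: 
  step 2. node 1  ⊔preds=−  new=+  old=⊥  +wl: 
  step 3. node 2  ⊔preds=⊤  new=+  old=⊥  +wl: 
  step 4. node 3  ⊔preds=⊥  new=−  stable
  step 5. node 4  ⊔preds=0  new=⊤  old=+  +wl: 
  step 6. node 5  ⊔preds=⊥  new=0  stable
  step 7. node 6  ⊔preds=+  new=−  old=⊥  +wl: 0
  step 8. node 0  ⊔preds=−  new=+  stable

Least fixpoint reached:
  node 0: +
  node 1: +
  node 2: +
  node 3: −
  node 4: ⊤
  node 5: 0
  node 6: −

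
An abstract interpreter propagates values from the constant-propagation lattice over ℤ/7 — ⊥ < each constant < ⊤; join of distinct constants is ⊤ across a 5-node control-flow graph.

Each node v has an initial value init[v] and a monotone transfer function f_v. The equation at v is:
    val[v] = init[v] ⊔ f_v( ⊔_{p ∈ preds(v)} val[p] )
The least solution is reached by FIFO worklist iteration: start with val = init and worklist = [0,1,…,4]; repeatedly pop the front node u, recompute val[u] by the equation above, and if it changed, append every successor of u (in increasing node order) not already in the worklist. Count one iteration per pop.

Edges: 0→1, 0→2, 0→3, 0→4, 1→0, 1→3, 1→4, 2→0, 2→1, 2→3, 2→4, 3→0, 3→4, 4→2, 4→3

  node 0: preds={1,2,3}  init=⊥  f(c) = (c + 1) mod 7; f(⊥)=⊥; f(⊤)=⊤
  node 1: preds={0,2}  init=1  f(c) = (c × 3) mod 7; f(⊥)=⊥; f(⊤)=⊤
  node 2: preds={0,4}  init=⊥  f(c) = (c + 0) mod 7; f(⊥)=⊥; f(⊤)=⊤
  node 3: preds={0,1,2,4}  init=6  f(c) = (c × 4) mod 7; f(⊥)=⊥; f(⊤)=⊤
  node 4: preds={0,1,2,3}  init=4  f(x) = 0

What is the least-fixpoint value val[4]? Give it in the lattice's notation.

Trace (9 dequeues):
  [1] u=0 | in ⊤ | out ⊤ | prev ⊥ | push {}
  [2] u=1 | in ⊤ | out ⊤ | prev 1 | push {0}
  [3] u=2 | in ⊤ | out ⊤ | prev ⊥ | push {1}
  [4] u=3 | in ⊤ | out ⊤ | prev 6 | push {}
  [5] u=4 | in ⊤ | out ⊤ | prev 4 | push {2,3}
  [6] u=0 | in ⊤ | out ⊤ | ==
  [7] u=1 | in ⊤ | out ⊤ | ==
  [8] u=2 | in ⊤ | out ⊤ | ==
  [9] u=3 | in ⊤ | out ⊤ | ==

Converged values:
  [0] ⊤
  [1] ⊤
  [2] ⊤
  [3] ⊤
  [4] ⊤

⊤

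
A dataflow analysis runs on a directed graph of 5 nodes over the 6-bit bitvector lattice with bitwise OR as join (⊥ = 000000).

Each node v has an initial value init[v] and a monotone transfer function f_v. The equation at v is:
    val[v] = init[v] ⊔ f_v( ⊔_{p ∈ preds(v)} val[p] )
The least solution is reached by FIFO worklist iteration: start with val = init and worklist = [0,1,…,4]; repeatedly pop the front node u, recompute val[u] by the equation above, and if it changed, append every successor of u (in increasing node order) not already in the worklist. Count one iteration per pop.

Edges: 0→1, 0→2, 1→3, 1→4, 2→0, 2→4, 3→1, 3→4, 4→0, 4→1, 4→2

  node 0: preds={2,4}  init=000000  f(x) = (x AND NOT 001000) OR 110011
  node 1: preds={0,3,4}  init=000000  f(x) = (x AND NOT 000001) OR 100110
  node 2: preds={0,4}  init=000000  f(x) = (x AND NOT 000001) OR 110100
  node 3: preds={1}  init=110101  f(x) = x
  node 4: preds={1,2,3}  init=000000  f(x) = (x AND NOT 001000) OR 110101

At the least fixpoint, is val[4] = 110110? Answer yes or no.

no

Iteration log — 8 steps:
  step 1. node 0  ⊔preds=000000  new=110011  old=000000  +wl: 
  step 2. node 1  ⊔preds=110111  new=110110  old=000000  +wl: 
  step 3. node 2  ⊔preds=110011  new=110110  old=000000  +wl: 0
  step 4. node 3  ⊔preds=110110  new=110111  old=110101  +wl: 1
  step 5. node 4  ⊔preds=110111  new=110111  old=000000  +wl: 2
  step 6. node 0  ⊔preds=110111  new=110111  old=110011  +wl: 
  step 7. node 1  ⊔preds=110111  new=110110  stable
  step 8. node 2  ⊔preds=110111  new=110110  stable

Least fixpoint reached:
  node 0: 110111
  node 1: 110110
  node 2: 110110
  node 3: 110111
  node 4: 110111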